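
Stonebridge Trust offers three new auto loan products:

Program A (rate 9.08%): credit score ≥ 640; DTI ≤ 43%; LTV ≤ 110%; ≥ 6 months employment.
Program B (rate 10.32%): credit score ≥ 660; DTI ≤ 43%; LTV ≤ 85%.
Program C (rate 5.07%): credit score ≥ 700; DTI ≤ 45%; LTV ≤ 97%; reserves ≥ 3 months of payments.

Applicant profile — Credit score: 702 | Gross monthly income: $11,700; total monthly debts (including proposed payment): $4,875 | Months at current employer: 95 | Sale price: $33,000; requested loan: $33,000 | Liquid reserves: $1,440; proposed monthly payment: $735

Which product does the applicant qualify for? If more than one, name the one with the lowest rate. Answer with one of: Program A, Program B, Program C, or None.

DTI = 4,875/11,700 = 41.7%.
LTV = 33,000/33,000 = 100%.
Reserves = 1,440/735 = 2.0 months.
Program A: score 702 ≥ 640; DTI 41.7% ≤ 43%; LTV 100% ≤ 110%; employment 95 ≥ 6 mo → qualifies.
Program B: score 702 ≥ 660; DTI 41.7% ≤ 43%; LTV 100% > 85% → does not qualify.
Program C: score 702 ≥ 700; DTI 41.7% ≤ 45%; LTV 100% > 97%; reserves 2.0 < 3 mo → does not qualify.

Program A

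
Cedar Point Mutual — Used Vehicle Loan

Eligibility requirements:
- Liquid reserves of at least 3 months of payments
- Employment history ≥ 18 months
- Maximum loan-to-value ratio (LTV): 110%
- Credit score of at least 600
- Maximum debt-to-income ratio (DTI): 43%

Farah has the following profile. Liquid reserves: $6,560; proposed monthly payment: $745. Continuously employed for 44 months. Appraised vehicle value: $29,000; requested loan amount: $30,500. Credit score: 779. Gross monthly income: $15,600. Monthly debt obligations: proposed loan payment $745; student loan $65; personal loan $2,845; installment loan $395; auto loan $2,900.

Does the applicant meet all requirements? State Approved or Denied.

Liquid reserves cover 6,560/745 = 8.8 months — ≥ 3 required
Employment 44 ≥ 18 months
LTV = 30,500/29,000 = 105.2% ≤ 110%
Credit score 779 ≥ 600 (meets)
Total monthly debts = (745 + 65 + 2,845 + 395 + 2,900) = 6,950. DTI: 6,950 ÷ 15,600 = 44.6%, exceeds the 43% cap
Fails on DTI.

Denied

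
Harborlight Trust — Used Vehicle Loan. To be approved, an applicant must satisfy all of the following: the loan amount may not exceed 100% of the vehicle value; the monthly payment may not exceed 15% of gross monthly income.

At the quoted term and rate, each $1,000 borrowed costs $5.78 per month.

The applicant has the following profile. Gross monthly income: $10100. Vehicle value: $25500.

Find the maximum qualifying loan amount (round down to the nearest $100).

Payment cap: 15% × $10,100 = $1,515/month.
At $5.78 per $1,000, that supports 1,515/5.78 × 1,000 ≈ $262,110 → $262,100.
LTV cap: 100% × $25,500 = $25,500 → $25,500.
Binding constraint: loan-to-value.

$25,500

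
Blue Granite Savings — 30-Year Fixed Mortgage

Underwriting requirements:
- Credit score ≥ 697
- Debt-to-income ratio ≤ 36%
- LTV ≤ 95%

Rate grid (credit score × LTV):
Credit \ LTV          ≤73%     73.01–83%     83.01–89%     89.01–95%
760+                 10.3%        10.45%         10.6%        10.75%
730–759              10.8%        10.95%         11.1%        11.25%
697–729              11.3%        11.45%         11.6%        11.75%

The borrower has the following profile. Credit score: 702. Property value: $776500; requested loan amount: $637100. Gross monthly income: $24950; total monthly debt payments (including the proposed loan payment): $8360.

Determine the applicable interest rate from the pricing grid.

Credit score 702 ≥ 697; DTI = 8,360/24,950 = 33.5% ≤ 36%
Loan-to-value = 637,100/776,500 = 82% — pass (95% max)
Score 702 is in the 697–729 band; LTV 82% is in the 73.01–83% band → 11.45%.

11.45%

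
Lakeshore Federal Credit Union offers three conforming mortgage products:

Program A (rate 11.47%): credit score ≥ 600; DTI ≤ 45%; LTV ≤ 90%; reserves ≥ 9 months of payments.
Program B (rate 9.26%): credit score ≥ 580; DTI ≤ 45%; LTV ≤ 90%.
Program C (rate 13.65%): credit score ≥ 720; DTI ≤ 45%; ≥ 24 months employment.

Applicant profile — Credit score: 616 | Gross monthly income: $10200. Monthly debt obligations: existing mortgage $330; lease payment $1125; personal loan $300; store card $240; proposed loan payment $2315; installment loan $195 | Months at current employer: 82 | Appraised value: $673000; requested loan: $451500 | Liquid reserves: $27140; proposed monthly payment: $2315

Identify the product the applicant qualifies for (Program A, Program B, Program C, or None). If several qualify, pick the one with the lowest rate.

Total debts = (330 + 1,125 + 300 + 240 + 2,315 + 195) = 4,505; DTI = 4,505/10,200 = 44.2%.
LTV = 451,500/673,000 = 67.1%.
Reserves = 27,140/2,315 = 11.7 months.
Program A: score 616 ≥ 600; DTI 44.2% ≤ 45%; LTV 67.1% ≤ 90%; reserves 11.7 ≥ 9 mo → qualifies.
Program B: score 616 ≥ 580; DTI 44.2% ≤ 45%; LTV 67.1% ≤ 90% → qualifies.
Program C: score 616 < 720; DTI 44.2% ≤ 45%; employment 82 ≥ 24 mo → does not qualify.
Qualifying: Program A, Program B. Lowest rate is 9.26% → Program B.

Program B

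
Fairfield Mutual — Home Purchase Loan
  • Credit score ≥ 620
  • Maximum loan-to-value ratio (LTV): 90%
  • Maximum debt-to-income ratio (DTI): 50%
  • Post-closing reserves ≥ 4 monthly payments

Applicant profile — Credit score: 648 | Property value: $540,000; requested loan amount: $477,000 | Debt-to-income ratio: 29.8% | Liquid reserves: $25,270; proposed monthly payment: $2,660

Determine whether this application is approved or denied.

Credit score 648 ≥ 620 (meets)
Loan-to-value = 477,000/540,000 = 88.3% — pass (90% max)
DTI 29.8% ≤ 50%
Liquid reserves cover 25,270/2,660 = 9.5 months — ≥ 4 required
All criteria satisfied.

Approved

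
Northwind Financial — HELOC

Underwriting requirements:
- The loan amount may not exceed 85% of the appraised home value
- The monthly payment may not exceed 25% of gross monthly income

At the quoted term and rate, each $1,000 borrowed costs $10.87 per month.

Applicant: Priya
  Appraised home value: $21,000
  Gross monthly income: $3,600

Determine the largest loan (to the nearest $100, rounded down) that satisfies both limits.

$17,800

Payment cap: 25% × $3,600 = $900/month.
At $10.87 per $1,000, that supports 900/10.87 × 1,000 ≈ $82,796 → $82,700.
LTV cap: 85% × $21,000 = $17,850 → $17,800.
Binding constraint: loan-to-value.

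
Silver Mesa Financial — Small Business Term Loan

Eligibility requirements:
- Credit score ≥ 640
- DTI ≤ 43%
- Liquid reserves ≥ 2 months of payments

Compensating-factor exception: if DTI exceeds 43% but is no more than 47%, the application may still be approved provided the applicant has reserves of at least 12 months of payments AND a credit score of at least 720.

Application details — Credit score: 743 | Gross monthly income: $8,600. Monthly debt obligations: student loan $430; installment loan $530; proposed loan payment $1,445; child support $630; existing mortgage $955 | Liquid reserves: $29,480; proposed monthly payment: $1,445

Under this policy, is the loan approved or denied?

Credit score 743 ≥ 640 (meets base)
Total debts = (430 + 530 + 1,445 + 630 + 955) = 3,990. DTI = 3,990/8,600 = 46.4% > 43% — standard DTI limit exceeded.
Reserves: 29,480 ÷ 1,445 = 20.4 months (meets 2-month minimum)
46.4% falls in the override range (43%–47%), so the compensating-factor test applies.
Reserves 20.4 ≥ 12 months; credit score 743 ≥ 720.
Both override conditions satisfied; DTI exception granted.

Approved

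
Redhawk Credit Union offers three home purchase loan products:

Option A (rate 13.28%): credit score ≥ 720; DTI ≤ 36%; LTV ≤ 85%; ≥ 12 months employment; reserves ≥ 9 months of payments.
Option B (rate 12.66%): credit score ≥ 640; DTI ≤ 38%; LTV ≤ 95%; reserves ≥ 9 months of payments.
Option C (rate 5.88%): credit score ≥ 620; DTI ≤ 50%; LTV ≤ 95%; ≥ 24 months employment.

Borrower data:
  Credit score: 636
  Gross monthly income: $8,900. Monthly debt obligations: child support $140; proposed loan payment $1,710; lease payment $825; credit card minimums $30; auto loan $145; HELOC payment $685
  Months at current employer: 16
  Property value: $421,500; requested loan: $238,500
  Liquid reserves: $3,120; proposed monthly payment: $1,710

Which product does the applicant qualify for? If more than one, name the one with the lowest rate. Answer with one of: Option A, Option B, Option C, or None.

None

Total debts = (140 + 1,710 + 825 + 30 + 145 + 685) = 3,535; DTI = 3,535/8,900 = 39.7%.
LTV = 238,500/421,500 = 56.6%.
Reserves = 3,120/1,710 = 1.8 months.
Option A: score 636 < 720; DTI 39.7% > 36%; LTV 56.6% ≤ 85%; employment 16 ≥ 12 mo; reserves 1.8 < 9 mo → does not qualify.
Option B: score 636 < 640; DTI 39.7% > 38%; LTV 56.6% ≤ 95%; reserves 1.8 < 9 mo → does not qualify.
Option C: score 636 ≥ 620; DTI 39.7% ≤ 50%; LTV 56.6% ≤ 95%; employment 16 < 24 mo → does not qualify.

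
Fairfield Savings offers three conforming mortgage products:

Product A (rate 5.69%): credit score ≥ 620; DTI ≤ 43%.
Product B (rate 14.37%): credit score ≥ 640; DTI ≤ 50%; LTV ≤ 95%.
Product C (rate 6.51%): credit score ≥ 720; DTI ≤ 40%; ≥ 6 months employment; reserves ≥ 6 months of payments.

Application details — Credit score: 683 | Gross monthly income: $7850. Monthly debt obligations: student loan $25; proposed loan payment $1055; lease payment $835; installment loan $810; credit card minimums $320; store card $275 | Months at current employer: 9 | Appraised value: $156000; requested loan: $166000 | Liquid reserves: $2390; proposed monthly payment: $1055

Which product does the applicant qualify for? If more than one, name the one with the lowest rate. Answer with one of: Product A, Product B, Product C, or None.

Product A

Total debts = (25 + 1,055 + 835 + 810 + 320 + 275) = 3,320; DTI = 3,320/7,850 = 42.3%.
LTV = 166,000/156,000 = 106.4%.
Reserves = 2,390/1,055 = 2.3 months.
Product A: score 683 ≥ 620; DTI 42.3% ≤ 43% → qualifies.
Product B: score 683 ≥ 640; DTI 42.3% ≤ 50%; LTV 106.4% > 95% → does not qualify.
Product C: score 683 < 720; DTI 42.3% > 40%; employment 9 ≥ 6 mo; reserves 2.3 < 6 mo → does not qualify.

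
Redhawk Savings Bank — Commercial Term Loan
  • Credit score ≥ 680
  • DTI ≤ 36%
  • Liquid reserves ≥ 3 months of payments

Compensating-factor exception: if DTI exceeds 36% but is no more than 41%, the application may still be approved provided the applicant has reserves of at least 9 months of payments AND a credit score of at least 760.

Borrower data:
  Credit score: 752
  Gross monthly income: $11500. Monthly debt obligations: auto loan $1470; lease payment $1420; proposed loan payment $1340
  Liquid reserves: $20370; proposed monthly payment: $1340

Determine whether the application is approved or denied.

Denied

Credit score 752 ≥ 680 (meets base)
Total debts = (1,470 + 1,420 + 1,340) = 4,230. DTI = 4,230/11,500 = 36.8% > 36% — standard DTI limit exceeded.
Liquid reserves cover 20,370/1,340 = 15.2 months — ≥ 3 required
DTI 36.8% is within the 36%–41% exception band; checking compensating factors.
Reserves 15.2 ≥ 9 months; credit score 752 < 760.
Override conditions not both satisfied; exception does not apply.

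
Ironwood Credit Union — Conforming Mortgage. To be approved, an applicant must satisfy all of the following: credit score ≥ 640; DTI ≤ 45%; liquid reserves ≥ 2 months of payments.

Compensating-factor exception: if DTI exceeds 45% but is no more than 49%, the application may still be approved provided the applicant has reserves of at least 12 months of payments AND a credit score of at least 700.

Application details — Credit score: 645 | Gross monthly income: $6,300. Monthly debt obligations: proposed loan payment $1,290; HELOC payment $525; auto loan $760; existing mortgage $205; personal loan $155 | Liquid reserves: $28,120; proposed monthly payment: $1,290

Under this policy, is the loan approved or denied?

Denied

Credit score 645 ≥ 640 (meets base)
Total debts = (1,290 + 525 + 760 + 205 + 155) = 2,935. DTI: 2,935 ÷ 6,300 = 46.6%, over the 45% base limit.
Liquid reserves cover 28,120/1,290 = 21.8 months — ≥ 2 required
DTI 46.6% is within the 45%–49% exception band; checking compensating factors.
Reserves 21.8 ≥ 12 months; credit score 645 < 700.
Compensating-factor requirement not fully met.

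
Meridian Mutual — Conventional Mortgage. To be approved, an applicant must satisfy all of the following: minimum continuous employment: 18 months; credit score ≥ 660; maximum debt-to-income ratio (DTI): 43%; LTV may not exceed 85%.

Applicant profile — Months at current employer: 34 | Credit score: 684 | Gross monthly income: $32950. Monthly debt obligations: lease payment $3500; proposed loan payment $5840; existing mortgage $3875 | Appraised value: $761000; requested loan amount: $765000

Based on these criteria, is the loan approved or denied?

Employment 34 ≥ 18 months
Credit score 684 ≥ 660 (meets)
Total monthly debts = (3,500 + 5,840 + 3,875) = 13,215. DTI = 13,215/32,950 = 40.1% ≤ 43%
Loan-to-value = 765,000/761,000 = 100.5% — fail (85% max)
Fails on LTV.

Denied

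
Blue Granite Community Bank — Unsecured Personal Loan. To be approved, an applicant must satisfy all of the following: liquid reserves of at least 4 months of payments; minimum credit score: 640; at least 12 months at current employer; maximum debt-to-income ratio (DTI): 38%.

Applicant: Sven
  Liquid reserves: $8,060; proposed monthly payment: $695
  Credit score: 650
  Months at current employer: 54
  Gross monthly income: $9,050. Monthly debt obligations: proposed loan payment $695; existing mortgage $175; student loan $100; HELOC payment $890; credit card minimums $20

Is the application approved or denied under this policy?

Reserves = 8,060/695 = 11.6 months ≥ 4
Credit score 650 ≥ 640 (meets)
Employment 54 ≥ 12 months
Total monthly debts = (695 + 175 + 100 + 890 + 20) = 1,880. DTI = 1,880/9,050 = 20.8% ≤ 38%
All criteria satisfied.

Approved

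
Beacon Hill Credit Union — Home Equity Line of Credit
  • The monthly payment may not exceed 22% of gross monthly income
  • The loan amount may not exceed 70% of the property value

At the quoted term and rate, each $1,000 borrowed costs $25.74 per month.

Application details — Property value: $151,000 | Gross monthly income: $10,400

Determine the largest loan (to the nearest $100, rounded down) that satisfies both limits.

Payment cap: 22% × $10,400 = $2,288/month.
At $25.74 per $1,000, that supports 2,288/25.74 × 1,000 ≈ $88,888 → $88,800.
LTV cap: 70% × $151,000 = $105,700 → $105,700.
Binding constraint: payment-to-income.

$88,800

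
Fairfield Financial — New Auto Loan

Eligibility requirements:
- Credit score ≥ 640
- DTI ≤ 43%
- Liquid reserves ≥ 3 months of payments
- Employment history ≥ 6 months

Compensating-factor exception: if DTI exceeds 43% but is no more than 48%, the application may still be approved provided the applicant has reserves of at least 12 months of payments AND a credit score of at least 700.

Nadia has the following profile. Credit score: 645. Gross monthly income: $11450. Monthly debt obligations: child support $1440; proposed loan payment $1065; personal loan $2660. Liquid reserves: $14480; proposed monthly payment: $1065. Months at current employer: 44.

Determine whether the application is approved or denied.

Denied

Credit score 645 ≥ 640 (meets base)
Total debts = (1,440 + 1,065 + 2,660) = 5,165. DTI = 5,165/11,450 = 45.1% > 43% — standard DTI limit exceeded.
Reserves = 14,480/1,065 = 13.6 months ≥ 3
Employment 44 ≥ 6 months
45.1% falls in the override range (43%–48%), so the compensating-factor test applies.
Override check — reserves: 13.6 mo (ok); score: 645 (below 700).
Compensating-factor requirement not fully met.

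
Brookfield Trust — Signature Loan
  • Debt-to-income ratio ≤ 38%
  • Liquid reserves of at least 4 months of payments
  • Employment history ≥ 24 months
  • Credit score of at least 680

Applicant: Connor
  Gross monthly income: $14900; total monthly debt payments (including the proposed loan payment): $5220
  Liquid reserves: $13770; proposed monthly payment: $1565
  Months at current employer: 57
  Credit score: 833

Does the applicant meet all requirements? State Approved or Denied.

DTI = 5,220/14,900 = 35% ≤ 38%
Liquid reserves cover 13,770/1,565 = 8.8 months — ≥ 4 required
Employment 57 ≥ 24 months
Credit score 833 ≥ 680 (meets)
All criteria satisfied.

Approved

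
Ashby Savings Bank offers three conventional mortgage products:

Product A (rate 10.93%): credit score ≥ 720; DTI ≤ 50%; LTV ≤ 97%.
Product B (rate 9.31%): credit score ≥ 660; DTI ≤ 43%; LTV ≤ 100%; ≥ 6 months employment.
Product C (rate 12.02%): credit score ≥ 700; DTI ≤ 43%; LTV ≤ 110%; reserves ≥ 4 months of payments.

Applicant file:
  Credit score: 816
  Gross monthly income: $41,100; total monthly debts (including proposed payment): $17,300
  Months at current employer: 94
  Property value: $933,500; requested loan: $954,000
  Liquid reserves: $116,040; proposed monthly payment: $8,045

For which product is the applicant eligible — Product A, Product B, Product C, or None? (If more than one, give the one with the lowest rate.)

Product C

DTI = 17,300/41,100 = 42.1%.
LTV = 954,000/933,500 = 102.2%.
Reserves = 116,040/8,045 = 14.4 months.
Product A: score 816 ≥ 720; DTI 42.1% ≤ 50%; LTV 102.2% > 97% → does not qualify.
Product B: score 816 ≥ 660; DTI 42.1% ≤ 43%; LTV 102.2% > 100%; employment 94 ≥ 6 mo → does not qualify.
Product C: score 816 ≥ 700; DTI 42.1% ≤ 43%; LTV 102.2% ≤ 110%; reserves 14.4 ≥ 4 mo → qualifies.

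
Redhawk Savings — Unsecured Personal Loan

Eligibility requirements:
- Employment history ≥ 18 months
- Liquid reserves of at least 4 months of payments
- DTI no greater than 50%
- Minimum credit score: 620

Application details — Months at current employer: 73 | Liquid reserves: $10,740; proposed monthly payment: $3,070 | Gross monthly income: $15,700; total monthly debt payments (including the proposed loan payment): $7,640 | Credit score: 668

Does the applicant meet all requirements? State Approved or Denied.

Employment 73 ≥ 18 months
Reserves = 10,740/3,070 = 3.5 months < 4
DTI = 7,640/15,700 = 48.7% ≤ 50%
Credit score 668 ≥ 620 (meets)
Fails on reserves.

Denied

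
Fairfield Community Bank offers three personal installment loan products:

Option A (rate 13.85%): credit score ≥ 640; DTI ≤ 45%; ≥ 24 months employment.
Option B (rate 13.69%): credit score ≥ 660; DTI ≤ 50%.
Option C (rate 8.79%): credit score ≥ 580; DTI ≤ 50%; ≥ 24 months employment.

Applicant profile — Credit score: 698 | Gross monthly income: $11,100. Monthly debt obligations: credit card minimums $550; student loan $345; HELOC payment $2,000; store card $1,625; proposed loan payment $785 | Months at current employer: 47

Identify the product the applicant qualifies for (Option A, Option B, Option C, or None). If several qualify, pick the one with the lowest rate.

Total debts = (550 + 345 + 2,000 + 1,625 + 785) = 5,305; DTI = 5,305/11,100 = 47.8%.
Option A: score 698 ≥ 640; DTI 47.8% > 45%; employment 47 ≥ 24 mo → does not qualify.
Option B: score 698 ≥ 660; DTI 47.8% ≤ 50% → qualifies.
Option C: score 698 ≥ 580; DTI 47.8% ≤ 50%; employment 47 ≥ 24 mo → qualifies.
Qualifying: Option B, Option C. Lowest rate is 8.79% → Option C.

Option C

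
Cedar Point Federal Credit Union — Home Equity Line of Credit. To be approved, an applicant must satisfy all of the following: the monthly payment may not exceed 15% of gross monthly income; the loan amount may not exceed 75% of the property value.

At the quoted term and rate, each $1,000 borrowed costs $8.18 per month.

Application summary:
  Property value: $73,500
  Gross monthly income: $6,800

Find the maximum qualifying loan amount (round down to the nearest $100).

Payment cap: 15% × $6,800 = $1,020/month.
At $8.18 per $1,000, that supports 1,020/8.18 × 1,000 ≈ $124,694 → $124,600.
LTV cap: 75% × $73,500 = $55,125 → $55,100.
Binding constraint: loan-to-value.

$55,100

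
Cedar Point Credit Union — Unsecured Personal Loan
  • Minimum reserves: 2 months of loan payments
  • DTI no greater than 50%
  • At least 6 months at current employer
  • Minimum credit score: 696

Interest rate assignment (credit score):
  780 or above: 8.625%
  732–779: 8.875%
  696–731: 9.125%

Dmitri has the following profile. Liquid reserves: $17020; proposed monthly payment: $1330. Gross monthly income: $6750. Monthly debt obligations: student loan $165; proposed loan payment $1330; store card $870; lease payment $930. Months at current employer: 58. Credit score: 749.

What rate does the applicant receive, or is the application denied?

Approved at 8.875%

Credit score 749 ≥ 696 (meets minimum)
Reserves: 17,020 ÷ 1,330 = 12.8 months (meets 2-month minimum)
Employment 58 ≥ 6 months
Total monthly debts = (165 + 1,330 + 870 + 930) = 3,295. Debt-to-income = 3,295/6,750 = 48.8% — meets 50% limit
All requirements met. Score 749 falls in the 732–779 tier → 8.875%.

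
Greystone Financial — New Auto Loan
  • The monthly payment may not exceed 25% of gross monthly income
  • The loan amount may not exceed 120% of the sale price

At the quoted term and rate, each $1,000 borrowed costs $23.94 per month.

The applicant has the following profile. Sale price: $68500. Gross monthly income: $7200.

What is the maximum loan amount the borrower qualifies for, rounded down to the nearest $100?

Payment cap: 25% × $7,200 = $1,800/month.
At $23.94 per $1,000, that supports 1,800/23.94 × 1,000 ≈ $75,187 → $75,100.
LTV cap: 120% × $68,500 = $82,200 → $82,200.
Binding constraint: payment-to-income.

$75,100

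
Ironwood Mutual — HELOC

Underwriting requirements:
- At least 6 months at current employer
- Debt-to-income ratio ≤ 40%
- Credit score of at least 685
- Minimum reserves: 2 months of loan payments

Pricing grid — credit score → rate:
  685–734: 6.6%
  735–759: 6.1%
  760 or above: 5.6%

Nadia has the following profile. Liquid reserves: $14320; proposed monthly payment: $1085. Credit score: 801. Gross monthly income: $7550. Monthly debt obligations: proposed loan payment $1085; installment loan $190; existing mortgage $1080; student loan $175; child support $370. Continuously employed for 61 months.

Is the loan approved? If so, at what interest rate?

Credit score 801 ≥ 685 (meets minimum)
Total monthly debts = (1,085 + 190 + 1,080 + 175 + 370) = 2,900. DTI: 2,900 ÷ 7,550 = 38.4%, within the 40% cap
Reserves = 14,320/1,085 = 13.2 months ≥ 2
Employment 61 ≥ 6 months
All requirements met. Score 801 falls in the 760 or above tier → 5.6%.

Approved at 5.6%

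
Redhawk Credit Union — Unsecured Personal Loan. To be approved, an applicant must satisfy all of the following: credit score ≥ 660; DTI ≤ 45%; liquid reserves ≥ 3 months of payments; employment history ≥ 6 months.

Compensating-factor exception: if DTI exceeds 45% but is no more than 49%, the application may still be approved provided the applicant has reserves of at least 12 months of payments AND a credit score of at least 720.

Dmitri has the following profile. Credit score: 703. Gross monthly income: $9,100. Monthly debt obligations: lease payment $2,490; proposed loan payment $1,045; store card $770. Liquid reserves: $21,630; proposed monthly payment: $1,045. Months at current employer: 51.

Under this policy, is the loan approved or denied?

Denied

Credit score 703 ≥ 660 (meets base)
Total debts = (2,490 + 1,045 + 770) = 4,305. DTI = 4,305/9,100 = 47.3% > 45% — standard DTI limit exceeded.
Reserves: 21,630 ÷ 1,045 = 20.7 months (meets 3-month minimum)
Employment 51 ≥ 6 months
DTI 47.3% is within the 45%–49% exception band; checking compensating factors.
Override check — reserves: 20.7 mo (ok); score: 703 (below 720).
Override conditions not both satisfied; exception does not apply.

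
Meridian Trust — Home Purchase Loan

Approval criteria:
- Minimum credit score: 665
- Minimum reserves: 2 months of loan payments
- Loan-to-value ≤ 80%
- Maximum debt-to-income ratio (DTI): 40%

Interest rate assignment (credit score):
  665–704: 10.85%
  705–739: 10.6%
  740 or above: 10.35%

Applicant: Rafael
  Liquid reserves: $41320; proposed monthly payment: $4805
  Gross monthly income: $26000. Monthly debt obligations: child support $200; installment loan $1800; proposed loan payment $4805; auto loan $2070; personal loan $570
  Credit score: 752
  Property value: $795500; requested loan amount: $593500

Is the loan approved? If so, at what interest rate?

Approved at 10.35%

Credit score 752 ≥ 665 (meets minimum)
LTV: 593,500 ÷ 795,500 = 74.6%, within 80% cap
Reserves = 41,320/4,805 = 8.6 months ≥ 2
Total monthly debts = (200 + 1,800 + 4,805 + 2,070 + 570) = 9,445. DTI = 9,445/26,000 = 36.3% ≤ 40%
All requirements met. Score 752 falls in the 740 or above tier → 10.35%.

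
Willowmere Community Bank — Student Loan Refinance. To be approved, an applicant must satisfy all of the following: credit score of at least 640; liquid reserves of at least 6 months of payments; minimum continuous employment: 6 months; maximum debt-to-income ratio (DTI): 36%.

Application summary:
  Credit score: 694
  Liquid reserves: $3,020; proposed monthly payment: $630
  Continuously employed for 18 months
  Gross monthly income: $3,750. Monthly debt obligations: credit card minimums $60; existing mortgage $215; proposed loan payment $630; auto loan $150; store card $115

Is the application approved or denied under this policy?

Denied

Credit score 694 ≥ 640 (meets)
Liquid reserves cover 3,020/630 = 4.8 months — < 6 required
Employment 18 ≥ 6 months
Total monthly debts = (60 + 215 + 630 + 150 + 115) = 1,170. Debt-to-income = 1,170/3,750 = 31.2% — meets 36% limit
Fails on reserves.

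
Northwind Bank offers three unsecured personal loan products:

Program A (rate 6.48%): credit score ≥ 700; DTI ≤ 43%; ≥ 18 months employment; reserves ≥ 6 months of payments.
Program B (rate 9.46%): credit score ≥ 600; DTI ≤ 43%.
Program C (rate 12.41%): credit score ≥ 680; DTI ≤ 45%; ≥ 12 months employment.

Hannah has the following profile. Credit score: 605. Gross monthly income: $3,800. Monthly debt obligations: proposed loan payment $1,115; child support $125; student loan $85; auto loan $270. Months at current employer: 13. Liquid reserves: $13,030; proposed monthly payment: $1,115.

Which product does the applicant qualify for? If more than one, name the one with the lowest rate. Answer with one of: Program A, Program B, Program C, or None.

Total debts = (1,115 + 125 + 85 + 270) = 1,595; DTI = 1,595/3,800 = 42%.
Reserves = 13,030/1,115 = 11.7 months.
Program A: score 605 < 700; DTI 42% ≤ 43%; employment 13 < 18 mo; reserves 11.7 ≥ 6 mo → does not qualify.
Program B: score 605 ≥ 600; DTI 42% ≤ 43% → qualifies.
Program C: score 605 < 680; DTI 42% ≤ 45%; employment 13 ≥ 12 mo → does not qualify.

Program B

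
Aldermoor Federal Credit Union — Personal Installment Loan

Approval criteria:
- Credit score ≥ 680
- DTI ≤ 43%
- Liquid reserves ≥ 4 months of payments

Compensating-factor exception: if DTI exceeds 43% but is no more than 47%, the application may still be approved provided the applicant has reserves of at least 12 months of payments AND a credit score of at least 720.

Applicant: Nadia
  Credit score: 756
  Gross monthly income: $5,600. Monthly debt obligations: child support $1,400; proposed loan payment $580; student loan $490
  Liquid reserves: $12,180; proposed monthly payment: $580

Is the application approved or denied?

Approved

Credit score 756 ≥ 680 (meets base)
Total debts = (1,400 + 580 + 490) = 2,470. DTI = 2,470/5,600 = 44.1% > 43% — standard DTI limit exceeded.
Reserves: 12,180 ÷ 580 = 21.0 months (meets 4-month minimum)
44.1% falls in the override range (43%–47%), so the compensating-factor test applies.
Reserves 21.0 ≥ 12 months; credit score 756 ≥ 720.
Both override conditions satisfied; DTI exception granted.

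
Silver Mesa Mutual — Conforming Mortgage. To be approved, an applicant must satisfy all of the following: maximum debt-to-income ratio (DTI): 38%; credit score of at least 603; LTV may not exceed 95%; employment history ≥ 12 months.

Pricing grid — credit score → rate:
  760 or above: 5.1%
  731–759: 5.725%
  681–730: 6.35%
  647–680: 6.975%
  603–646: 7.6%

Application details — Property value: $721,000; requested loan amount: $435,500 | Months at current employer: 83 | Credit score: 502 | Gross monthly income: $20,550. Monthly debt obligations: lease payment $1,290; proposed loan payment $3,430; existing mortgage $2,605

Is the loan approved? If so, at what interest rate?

Credit score 502 < 603 (below minimum)
Total monthly debts = (1,290 + 3,430 + 2,605) = 7,325. Debt-to-income = 7,325/20,550 = 35.6% — meets 38% limit
Employment 83 ≥ 12 months
Loan-to-value = 435,500/721,000 = 60.4% — pass (95% max)
Not all requirements met → denied.

Denied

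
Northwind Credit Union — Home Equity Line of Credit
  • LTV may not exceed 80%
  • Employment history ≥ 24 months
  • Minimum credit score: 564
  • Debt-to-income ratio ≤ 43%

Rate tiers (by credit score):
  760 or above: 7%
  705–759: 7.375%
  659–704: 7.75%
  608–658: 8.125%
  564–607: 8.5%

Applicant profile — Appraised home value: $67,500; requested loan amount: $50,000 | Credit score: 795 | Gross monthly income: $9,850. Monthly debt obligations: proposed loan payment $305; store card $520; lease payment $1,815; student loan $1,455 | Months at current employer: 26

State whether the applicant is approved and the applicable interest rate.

Approved at 7%

Credit score 795 ≥ 564 (meets minimum)
Employment 26 ≥ 24 months
Total monthly debts = (305 + 520 + 1,815 + 1,455) = 4,095. DTI: 4,095 ÷ 9,850 = 41.6%, within the 43% cap
Loan-to-value = 50,000/67,500 = 74.1% — pass (80% max)
All requirements met. Score 795 falls in the 760 or above tier → 7%.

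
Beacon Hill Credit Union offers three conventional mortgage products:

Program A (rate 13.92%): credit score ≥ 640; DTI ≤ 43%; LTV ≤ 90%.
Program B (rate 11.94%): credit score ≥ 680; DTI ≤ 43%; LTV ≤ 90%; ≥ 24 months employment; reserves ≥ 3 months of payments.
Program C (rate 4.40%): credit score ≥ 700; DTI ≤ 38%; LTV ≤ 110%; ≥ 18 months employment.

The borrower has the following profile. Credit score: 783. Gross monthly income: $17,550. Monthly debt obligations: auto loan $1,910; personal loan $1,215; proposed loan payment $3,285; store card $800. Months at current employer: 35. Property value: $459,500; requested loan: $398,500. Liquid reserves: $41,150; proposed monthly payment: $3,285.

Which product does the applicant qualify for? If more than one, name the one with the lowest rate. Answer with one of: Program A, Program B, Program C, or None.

Total debts = (1,910 + 1,215 + 3,285 + 800) = 7,210; DTI = 7,210/17,550 = 41.1%.
LTV = 398,500/459,500 = 86.7%.
Reserves = 41,150/3,285 = 12.5 months.
Program A: score 783 ≥ 640; DTI 41.1% ≤ 43%; LTV 86.7% ≤ 90% → qualifies.
Program B: score 783 ≥ 680; DTI 41.1% ≤ 43%; LTV 86.7% ≤ 90%; employment 35 ≥ 24 mo; reserves 12.5 ≥ 3 mo → qualifies.
Program C: score 783 ≥ 700; DTI 41.1% > 38%; LTV 86.7% ≤ 110%; employment 35 ≥ 18 mo → does not qualify.
Qualifying: Program A, Program B. Lowest rate is 11.94% → Program B.

Program B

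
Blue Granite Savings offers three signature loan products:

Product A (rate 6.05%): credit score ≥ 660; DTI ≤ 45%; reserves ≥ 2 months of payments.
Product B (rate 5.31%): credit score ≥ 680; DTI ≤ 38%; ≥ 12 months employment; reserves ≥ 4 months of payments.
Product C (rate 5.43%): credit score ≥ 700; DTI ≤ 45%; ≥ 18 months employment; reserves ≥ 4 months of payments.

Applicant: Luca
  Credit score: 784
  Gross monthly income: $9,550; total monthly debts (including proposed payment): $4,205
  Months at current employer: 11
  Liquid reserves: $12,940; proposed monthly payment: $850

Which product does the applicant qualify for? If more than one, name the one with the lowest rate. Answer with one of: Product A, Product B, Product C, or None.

Product A

DTI = 4,205/9,550 = 44%.
Reserves = 12,940/850 = 15.2 months.
Product A: score 784 ≥ 660; DTI 44% ≤ 45%; reserves 15.2 ≥ 2 mo → qualifies.
Product B: score 784 ≥ 680; DTI 44% > 38%; employment 11 < 12 mo; reserves 15.2 ≥ 4 mo → does not qualify.
Product C: score 784 ≥ 700; DTI 44% ≤ 45%; employment 11 < 18 mo; reserves 15.2 ≥ 4 mo → does not qualify.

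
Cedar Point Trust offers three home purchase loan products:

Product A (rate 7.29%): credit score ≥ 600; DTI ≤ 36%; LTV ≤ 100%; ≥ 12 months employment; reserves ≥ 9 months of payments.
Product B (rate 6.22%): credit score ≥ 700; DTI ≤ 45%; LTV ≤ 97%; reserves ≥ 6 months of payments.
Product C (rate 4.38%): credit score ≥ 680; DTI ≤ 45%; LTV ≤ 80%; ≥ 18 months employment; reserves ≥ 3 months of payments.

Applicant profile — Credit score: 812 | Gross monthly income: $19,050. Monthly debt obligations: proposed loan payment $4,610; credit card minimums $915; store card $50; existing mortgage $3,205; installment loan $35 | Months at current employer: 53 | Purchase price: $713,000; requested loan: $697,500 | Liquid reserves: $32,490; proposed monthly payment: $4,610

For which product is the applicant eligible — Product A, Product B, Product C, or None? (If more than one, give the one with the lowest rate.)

Total debts = (4,610 + 915 + 50 + 3,205 + 35) = 8,815; DTI = 8,815/19,050 = 46.3%.
LTV = 697,500/713,000 = 97.8%.
Reserves = 32,490/4,610 = 7.0 months.
Product A: score 812 ≥ 600; DTI 46.3% > 36%; LTV 97.8% ≤ 100%; employment 53 ≥ 12 mo; reserves 7.0 < 9 mo → does not qualify.
Product B: score 812 ≥ 700; DTI 46.3% > 45%; LTV 97.8% > 97%; reserves 7.0 ≥ 6 mo → does not qualify.
Product C: score 812 ≥ 680; DTI 46.3% > 45%; LTV 97.8% > 80%; employment 53 ≥ 18 mo; reserves 7.0 ≥ 3 mo → does not qualify.

None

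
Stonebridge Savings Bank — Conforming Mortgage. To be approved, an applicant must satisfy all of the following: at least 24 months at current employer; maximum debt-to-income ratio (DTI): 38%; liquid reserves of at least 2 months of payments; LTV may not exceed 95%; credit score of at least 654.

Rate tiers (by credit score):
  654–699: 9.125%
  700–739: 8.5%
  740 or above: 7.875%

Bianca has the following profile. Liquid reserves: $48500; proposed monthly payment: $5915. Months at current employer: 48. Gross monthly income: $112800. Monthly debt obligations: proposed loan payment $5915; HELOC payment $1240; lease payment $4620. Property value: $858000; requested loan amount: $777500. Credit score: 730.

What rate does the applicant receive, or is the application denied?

Approved at 8.5%

Credit score 730 ≥ 654 (meets minimum)
Employment 48 ≥ 24 months
LTV: 777,500 ÷ 858,000 = 90.6%, within 95% cap
Total monthly debts = (5,915 + 1,240 + 4,620) = 11,775. DTI = 11,775/112,800 = 10.4% ≤ 38%
Reserves = 48,500/5,915 = 8.2 months ≥ 2
All requirements met. Score 730 falls in the 700–739 tier → 8.5%.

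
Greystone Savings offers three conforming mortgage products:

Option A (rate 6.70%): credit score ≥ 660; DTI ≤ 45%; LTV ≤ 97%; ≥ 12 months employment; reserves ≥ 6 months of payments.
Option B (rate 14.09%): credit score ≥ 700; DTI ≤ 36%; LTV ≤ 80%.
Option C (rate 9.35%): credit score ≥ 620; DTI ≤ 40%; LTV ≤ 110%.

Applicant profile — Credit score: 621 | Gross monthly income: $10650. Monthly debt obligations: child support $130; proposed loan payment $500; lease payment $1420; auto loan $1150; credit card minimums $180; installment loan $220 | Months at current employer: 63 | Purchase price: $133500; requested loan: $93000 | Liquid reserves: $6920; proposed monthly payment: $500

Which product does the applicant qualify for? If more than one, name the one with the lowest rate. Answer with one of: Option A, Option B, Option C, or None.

Total debts = (130 + 500 + 1,420 + 1,150 + 180 + 220) = 3,600; DTI = 3,600/10,650 = 33.8%.
LTV = 93,000/133,500 = 69.7%.
Reserves = 6,920/500 = 13.8 months.
Option A: score 621 < 660; DTI 33.8% ≤ 45%; LTV 69.7% ≤ 97%; employment 63 ≥ 12 mo; reserves 13.8 ≥ 6 mo → does not qualify.
Option B: score 621 < 700; DTI 33.8% ≤ 36%; LTV 69.7% ≤ 80% → does not qualify.
Option C: score 621 ≥ 620; DTI 33.8% ≤ 40%; LTV 69.7% ≤ 110% → qualifies.

Option C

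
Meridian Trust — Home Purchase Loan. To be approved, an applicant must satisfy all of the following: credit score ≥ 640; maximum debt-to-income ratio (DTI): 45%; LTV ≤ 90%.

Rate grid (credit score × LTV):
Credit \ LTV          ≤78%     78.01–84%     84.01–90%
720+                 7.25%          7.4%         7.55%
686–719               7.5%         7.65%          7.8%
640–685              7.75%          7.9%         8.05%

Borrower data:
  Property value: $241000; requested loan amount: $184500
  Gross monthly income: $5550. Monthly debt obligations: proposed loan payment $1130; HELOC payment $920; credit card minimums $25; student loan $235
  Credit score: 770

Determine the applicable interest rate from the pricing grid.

7.25%

Credit score 770 ≥ 640; Total monthly debts = (1,130 + 920 + 25 + 235) = 2,310. Debt-to-income = 2,310/5,550 = 41.6% — meets 45% limit
LTV = 184,500/241,000 = 76.6% ≤ 90%
Score 770 is in the 720+ band; LTV 76.6% is in the ≤78% band → 7.25%.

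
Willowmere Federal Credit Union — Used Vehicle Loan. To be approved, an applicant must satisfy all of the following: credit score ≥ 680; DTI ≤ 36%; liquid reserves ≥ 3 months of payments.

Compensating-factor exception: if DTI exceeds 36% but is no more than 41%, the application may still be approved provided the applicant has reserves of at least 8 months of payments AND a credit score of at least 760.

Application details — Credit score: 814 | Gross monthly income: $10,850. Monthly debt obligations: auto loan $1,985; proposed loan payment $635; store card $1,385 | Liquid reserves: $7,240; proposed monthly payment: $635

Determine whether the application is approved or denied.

Approved

Credit score 814 ≥ 680 (meets base)
Total debts = (1,985 + 635 + 1,385) = 4,005. DTI: 4,005 ÷ 10,850 = 36.9%, over the 36% base limit.
Reserves: 7,240 ÷ 635 = 11.4 months (meets 3-month minimum)
36.9% falls in the override range (36%–41%), so the compensating-factor test applies.
Reserves 11.4 ≥ 8 months; credit score 814 ≥ 760.
Both compensating conditions met → exception applies.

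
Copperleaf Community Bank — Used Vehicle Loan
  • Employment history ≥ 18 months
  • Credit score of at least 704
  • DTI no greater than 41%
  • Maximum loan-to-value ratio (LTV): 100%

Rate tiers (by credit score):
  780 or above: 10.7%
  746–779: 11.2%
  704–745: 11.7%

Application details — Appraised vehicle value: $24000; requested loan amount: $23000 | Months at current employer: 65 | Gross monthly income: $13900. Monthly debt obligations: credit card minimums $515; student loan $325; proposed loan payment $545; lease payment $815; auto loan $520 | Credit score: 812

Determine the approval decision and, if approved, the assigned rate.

Credit score 812 ≥ 704 (meets minimum)
Employment 65 ≥ 18 months
Total monthly debts = (515 + 325 + 545 + 815 + 520) = 2,720. DTI = 2,720/13,900 = 19.6% ≤ 41%
LTV: 23,000 ÷ 24,000 = 95.8%, within 100% cap
All requirements met. Score 812 falls in the 780 or above tier → 10.7%.

Approved at 10.7%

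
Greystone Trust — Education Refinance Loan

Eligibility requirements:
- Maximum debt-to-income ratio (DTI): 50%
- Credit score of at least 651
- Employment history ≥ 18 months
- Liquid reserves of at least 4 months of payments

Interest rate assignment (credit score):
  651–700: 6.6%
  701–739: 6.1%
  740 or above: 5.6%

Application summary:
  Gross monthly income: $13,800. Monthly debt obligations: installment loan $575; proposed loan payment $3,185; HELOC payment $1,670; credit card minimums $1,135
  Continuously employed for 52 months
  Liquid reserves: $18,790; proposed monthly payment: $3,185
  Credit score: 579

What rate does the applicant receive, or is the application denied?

Denied

Credit score 579 < 651 (below minimum)
Employment 52 ≥ 18 months
Liquid reserves cover 18,790/3,185 = 5.9 months — ≥ 4 required
Total monthly debts = (575 + 3,185 + 1,670 + 1,135) = 6,565. DTI: 6,565 ÷ 13,800 = 47.6%, within the 50% cap
Not all requirements met → denied.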